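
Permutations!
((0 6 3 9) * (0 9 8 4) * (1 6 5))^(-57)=(9)(0 4 8 3 6 1 5)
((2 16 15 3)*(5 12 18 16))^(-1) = (2 3 15 16 18 12 5)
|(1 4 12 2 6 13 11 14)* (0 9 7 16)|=8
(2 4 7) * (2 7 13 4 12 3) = [0, 1, 12, 2, 13, 5, 6, 7, 8, 9, 10, 11, 3, 4] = (2 12 3)(4 13)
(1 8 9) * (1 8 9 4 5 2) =[0, 9, 1, 3, 5, 2, 6, 7, 4, 8] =(1 9 8 4 5 2)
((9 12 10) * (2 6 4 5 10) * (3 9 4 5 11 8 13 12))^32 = (2 11 6 8 5 13 10 12 4)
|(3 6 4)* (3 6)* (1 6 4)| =|(1 6)| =2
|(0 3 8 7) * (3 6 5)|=|(0 6 5 3 8 7)|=6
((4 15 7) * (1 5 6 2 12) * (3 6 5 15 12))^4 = (1 12 4 7 15)(2 3 6)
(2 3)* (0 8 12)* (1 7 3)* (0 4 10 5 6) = (0 8 12 4 10 5 6)(1 7 3 2) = [8, 7, 1, 2, 10, 6, 0, 3, 12, 9, 5, 11, 4]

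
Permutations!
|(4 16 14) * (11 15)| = |(4 16 14)(11 15)| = 6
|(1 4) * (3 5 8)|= 6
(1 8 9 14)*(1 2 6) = [0, 8, 6, 3, 4, 5, 1, 7, 9, 14, 10, 11, 12, 13, 2] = (1 8 9 14 2 6)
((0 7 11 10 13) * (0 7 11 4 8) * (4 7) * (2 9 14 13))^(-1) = ((0 11 10 2 9 14 13 4 8))^(-1) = (0 8 4 13 14 9 2 10 11)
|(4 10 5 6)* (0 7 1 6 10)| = |(0 7 1 6 4)(5 10)| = 10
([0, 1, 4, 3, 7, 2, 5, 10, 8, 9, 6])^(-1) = [0, 1, 5, 3, 2, 6, 10, 4, 8, 9, 7]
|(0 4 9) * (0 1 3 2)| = |(0 4 9 1 3 2)| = 6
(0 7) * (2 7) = (0 2 7) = [2, 1, 7, 3, 4, 5, 6, 0]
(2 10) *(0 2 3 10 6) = (0 2 6)(3 10) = [2, 1, 6, 10, 4, 5, 0, 7, 8, 9, 3]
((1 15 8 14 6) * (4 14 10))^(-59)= ((1 15 8 10 4 14 6))^(-59)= (1 4 15 14 8 6 10)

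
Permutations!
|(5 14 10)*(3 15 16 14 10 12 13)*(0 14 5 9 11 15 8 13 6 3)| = |(0 14 12 6 3 8 13)(5 10 9 11 15 16)| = 42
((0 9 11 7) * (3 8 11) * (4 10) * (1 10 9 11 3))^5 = ((0 11 7)(1 10 4 9)(3 8))^5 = (0 7 11)(1 10 4 9)(3 8)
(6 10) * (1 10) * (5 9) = (1 10 6)(5 9) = [0, 10, 2, 3, 4, 9, 1, 7, 8, 5, 6]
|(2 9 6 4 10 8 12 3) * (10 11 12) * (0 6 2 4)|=4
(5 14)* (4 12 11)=(4 12 11)(5 14)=[0, 1, 2, 3, 12, 14, 6, 7, 8, 9, 10, 4, 11, 13, 5]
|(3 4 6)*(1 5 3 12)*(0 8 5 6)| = |(0 8 5 3 4)(1 6 12)| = 15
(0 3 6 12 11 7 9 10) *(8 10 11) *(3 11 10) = (0 11 7 9 10)(3 6 12 8) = [11, 1, 2, 6, 4, 5, 12, 9, 3, 10, 0, 7, 8]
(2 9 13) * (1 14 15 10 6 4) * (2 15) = (1 14 2 9 13 15 10 6 4) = [0, 14, 9, 3, 1, 5, 4, 7, 8, 13, 6, 11, 12, 15, 2, 10]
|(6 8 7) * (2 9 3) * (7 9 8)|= |(2 8 9 3)(6 7)|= 4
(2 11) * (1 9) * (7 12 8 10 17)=[0, 9, 11, 3, 4, 5, 6, 12, 10, 1, 17, 2, 8, 13, 14, 15, 16, 7]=(1 9)(2 11)(7 12 8 10 17)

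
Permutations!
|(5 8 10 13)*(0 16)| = |(0 16)(5 8 10 13)| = 4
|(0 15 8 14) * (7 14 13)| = 6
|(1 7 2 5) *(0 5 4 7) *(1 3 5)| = 6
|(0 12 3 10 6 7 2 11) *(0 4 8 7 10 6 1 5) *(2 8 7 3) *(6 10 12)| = 12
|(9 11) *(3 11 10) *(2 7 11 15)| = 7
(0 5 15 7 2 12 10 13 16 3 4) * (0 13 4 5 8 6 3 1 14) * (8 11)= (0 11 8 6 3 5 15 7 2 12 10 4 13 16 1 14)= [11, 14, 12, 5, 13, 15, 3, 2, 6, 9, 4, 8, 10, 16, 0, 7, 1]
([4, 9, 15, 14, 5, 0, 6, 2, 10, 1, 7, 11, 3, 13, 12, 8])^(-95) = [4, 9, 2, 14, 5, 0, 6, 7, 8, 1, 10, 11, 3, 13, 12, 15]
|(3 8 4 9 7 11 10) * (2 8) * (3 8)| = 6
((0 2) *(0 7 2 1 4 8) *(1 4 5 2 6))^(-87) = (8)(1 7 5 6 2)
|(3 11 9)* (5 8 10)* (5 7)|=|(3 11 9)(5 8 10 7)|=12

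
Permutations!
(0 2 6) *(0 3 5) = (0 2 6 3 5) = [2, 1, 6, 5, 4, 0, 3]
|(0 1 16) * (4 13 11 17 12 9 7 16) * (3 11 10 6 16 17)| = |(0 1 4 13 10 6 16)(3 11)(7 17 12 9)| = 28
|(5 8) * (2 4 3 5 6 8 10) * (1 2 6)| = 8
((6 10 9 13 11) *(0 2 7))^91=(0 2 7)(6 10 9 13 11)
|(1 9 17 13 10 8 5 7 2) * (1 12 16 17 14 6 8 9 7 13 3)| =|(1 7 2 12 16 17 3)(5 13 10 9 14 6 8)| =7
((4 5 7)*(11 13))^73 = (4 5 7)(11 13)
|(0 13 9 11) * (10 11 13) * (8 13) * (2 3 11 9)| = 8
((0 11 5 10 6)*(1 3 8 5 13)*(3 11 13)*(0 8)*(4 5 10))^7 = ((0 13 1 11 3)(4 5)(6 8 10))^7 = (0 1 3 13 11)(4 5)(6 8 10)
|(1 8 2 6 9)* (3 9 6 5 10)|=|(1 8 2 5 10 3 9)|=7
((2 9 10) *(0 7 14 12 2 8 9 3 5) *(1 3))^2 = (0 14 2 3)(1 5 7 12)(8 10 9)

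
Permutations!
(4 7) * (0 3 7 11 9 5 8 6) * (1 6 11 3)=(0 1 6)(3 7 4)(5 8 11 9)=[1, 6, 2, 7, 3, 8, 0, 4, 11, 5, 10, 9]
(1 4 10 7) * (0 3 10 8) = (0 3 10 7 1 4 8) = [3, 4, 2, 10, 8, 5, 6, 1, 0, 9, 7]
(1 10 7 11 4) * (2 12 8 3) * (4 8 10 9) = (1 9 4)(2 12 10 7 11 8 3) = [0, 9, 12, 2, 1, 5, 6, 11, 3, 4, 7, 8, 10]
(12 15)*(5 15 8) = (5 15 12 8) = [0, 1, 2, 3, 4, 15, 6, 7, 5, 9, 10, 11, 8, 13, 14, 12]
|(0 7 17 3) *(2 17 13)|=6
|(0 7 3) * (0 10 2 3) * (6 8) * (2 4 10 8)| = |(0 7)(2 3 8 6)(4 10)| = 4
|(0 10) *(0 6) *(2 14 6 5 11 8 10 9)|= |(0 9 2 14 6)(5 11 8 10)|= 20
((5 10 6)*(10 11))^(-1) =(5 6 10 11)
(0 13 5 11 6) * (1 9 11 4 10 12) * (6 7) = (0 13 5 4 10 12 1 9 11 7 6) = [13, 9, 2, 3, 10, 4, 0, 6, 8, 11, 12, 7, 1, 5]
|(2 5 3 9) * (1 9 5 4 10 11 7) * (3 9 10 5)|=|(1 10 11 7)(2 4 5 9)|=4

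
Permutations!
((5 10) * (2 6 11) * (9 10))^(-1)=((2 6 11)(5 9 10))^(-1)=(2 11 6)(5 10 9)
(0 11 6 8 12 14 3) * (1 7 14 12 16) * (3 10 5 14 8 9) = (0 11 6 9 3)(1 7 8 16)(5 14 10) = [11, 7, 2, 0, 4, 14, 9, 8, 16, 3, 5, 6, 12, 13, 10, 15, 1]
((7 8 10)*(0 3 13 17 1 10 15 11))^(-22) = (0 15 7 1 13)(3 11 8 10 17)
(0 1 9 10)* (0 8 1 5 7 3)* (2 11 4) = (0 5 7 3)(1 9 10 8)(2 11 4) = [5, 9, 11, 0, 2, 7, 6, 3, 1, 10, 8, 4]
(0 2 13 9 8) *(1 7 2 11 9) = (0 11 9 8)(1 7 2 13) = [11, 7, 13, 3, 4, 5, 6, 2, 0, 8, 10, 9, 12, 1]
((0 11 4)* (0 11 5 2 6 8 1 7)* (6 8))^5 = (0 7 1 8 2 5)(4 11)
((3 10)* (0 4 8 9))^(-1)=(0 9 8 4)(3 10)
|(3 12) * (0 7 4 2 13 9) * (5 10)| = |(0 7 4 2 13 9)(3 12)(5 10)| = 6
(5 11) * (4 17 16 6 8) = (4 17 16 6 8)(5 11) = [0, 1, 2, 3, 17, 11, 8, 7, 4, 9, 10, 5, 12, 13, 14, 15, 6, 16]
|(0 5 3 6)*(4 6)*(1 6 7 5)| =|(0 1 6)(3 4 7 5)| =12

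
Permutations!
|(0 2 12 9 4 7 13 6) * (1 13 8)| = 10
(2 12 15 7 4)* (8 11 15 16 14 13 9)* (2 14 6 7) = [0, 1, 12, 3, 14, 5, 7, 4, 11, 8, 10, 15, 16, 9, 13, 2, 6] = (2 12 16 6 7 4 14 13 9 8 11 15)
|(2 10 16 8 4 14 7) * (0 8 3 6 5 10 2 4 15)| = 15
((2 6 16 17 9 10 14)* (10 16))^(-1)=((2 6 10 14)(9 16 17))^(-1)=(2 14 10 6)(9 17 16)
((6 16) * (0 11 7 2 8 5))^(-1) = ((0 11 7 2 8 5)(6 16))^(-1) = (0 5 8 2 7 11)(6 16)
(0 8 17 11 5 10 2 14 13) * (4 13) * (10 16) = (0 8 17 11 5 16 10 2 14 4 13) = [8, 1, 14, 3, 13, 16, 6, 7, 17, 9, 2, 5, 12, 0, 4, 15, 10, 11]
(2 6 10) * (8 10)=(2 6 8 10)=[0, 1, 6, 3, 4, 5, 8, 7, 10, 9, 2]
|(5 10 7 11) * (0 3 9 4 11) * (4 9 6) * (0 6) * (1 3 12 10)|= |(0 12 10 7 6 4 11 5 1 3)|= 10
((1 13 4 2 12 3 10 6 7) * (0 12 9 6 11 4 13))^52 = (13)(0 6 4 3 1 9 11 12 7 2 10) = ((13)(0 12 3 10 11 4 2 9 6 7 1))^52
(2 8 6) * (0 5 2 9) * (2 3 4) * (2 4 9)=(0 5 3 9)(2 8 6)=[5, 1, 8, 9, 4, 3, 2, 7, 6, 0]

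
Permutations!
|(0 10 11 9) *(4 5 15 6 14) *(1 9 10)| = |(0 1 9)(4 5 15 6 14)(10 11)| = 30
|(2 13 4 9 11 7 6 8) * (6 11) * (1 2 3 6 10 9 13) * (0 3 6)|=|(0 3)(1 2)(4 13)(6 8)(7 11)(9 10)|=2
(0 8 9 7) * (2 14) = (0 8 9 7)(2 14) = [8, 1, 14, 3, 4, 5, 6, 0, 9, 7, 10, 11, 12, 13, 2]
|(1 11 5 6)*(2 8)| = 4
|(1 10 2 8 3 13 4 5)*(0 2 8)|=|(0 2)(1 10 8 3 13 4 5)|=14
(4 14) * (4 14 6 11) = (14)(4 6 11) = [0, 1, 2, 3, 6, 5, 11, 7, 8, 9, 10, 4, 12, 13, 14]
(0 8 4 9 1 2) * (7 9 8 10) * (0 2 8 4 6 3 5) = [10, 8, 2, 5, 4, 0, 3, 9, 6, 1, 7] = (0 10 7 9 1 8 6 3 5)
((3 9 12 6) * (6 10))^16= ((3 9 12 10 6))^16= (3 9 12 10 6)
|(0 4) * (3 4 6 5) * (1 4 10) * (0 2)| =|(0 6 5 3 10 1 4 2)| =8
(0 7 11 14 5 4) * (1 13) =(0 7 11 14 5 4)(1 13) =[7, 13, 2, 3, 0, 4, 6, 11, 8, 9, 10, 14, 12, 1, 5]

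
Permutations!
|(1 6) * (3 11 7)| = |(1 6)(3 11 7)| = 6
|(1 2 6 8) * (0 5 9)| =12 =|(0 5 9)(1 2 6 8)|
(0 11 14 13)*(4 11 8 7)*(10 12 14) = (0 8 7 4 11 10 12 14 13) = [8, 1, 2, 3, 11, 5, 6, 4, 7, 9, 12, 10, 14, 0, 13]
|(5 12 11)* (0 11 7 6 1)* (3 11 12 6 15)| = |(0 12 7 15 3 11 5 6 1)| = 9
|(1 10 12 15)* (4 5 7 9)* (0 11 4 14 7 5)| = |(0 11 4)(1 10 12 15)(7 9 14)| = 12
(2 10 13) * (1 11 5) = (1 11 5)(2 10 13) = [0, 11, 10, 3, 4, 1, 6, 7, 8, 9, 13, 5, 12, 2]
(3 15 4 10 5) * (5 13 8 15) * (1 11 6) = (1 11 6)(3 5)(4 10 13 8 15) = [0, 11, 2, 5, 10, 3, 1, 7, 15, 9, 13, 6, 12, 8, 14, 4]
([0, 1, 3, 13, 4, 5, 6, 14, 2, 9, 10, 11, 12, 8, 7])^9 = (2 3 13 8)(7 14)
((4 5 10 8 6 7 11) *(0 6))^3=((0 6 7 11 4 5 10 8))^3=(0 11 10 6 4 8 7 5)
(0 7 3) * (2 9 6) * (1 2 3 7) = [1, 2, 9, 0, 4, 5, 3, 7, 8, 6] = (0 1 2 9 6 3)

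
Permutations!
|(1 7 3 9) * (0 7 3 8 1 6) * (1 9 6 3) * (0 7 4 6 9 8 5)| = |(0 4 6 7 5)(3 9)| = 10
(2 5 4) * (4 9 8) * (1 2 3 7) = (1 2 5 9 8 4 3 7) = [0, 2, 5, 7, 3, 9, 6, 1, 4, 8]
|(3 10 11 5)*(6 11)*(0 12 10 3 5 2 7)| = |(0 12 10 6 11 2 7)| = 7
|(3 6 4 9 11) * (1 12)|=10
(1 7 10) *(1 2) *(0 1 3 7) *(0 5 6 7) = (0 1 5 6 7 10 2 3) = [1, 5, 3, 0, 4, 6, 7, 10, 8, 9, 2]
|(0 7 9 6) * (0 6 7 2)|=|(0 2)(7 9)|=2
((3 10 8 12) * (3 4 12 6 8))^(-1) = ((3 10)(4 12)(6 8))^(-1) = (3 10)(4 12)(6 8)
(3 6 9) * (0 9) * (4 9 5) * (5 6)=(0 6)(3 5 4 9)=[6, 1, 2, 5, 9, 4, 0, 7, 8, 3]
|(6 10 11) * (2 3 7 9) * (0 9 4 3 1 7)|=21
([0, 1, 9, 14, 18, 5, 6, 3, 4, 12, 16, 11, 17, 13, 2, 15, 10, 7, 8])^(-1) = (2 14 3 7 17 12 9)(4 8 18)(10 16)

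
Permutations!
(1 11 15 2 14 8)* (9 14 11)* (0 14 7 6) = (0 14 8 1 9 7 6)(2 11 15) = [14, 9, 11, 3, 4, 5, 0, 6, 1, 7, 10, 15, 12, 13, 8, 2]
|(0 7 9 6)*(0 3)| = 5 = |(0 7 9 6 3)|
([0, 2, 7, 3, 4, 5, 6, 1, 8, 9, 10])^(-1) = (10)(1 7 2)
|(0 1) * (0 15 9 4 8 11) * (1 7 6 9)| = 14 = |(0 7 6 9 4 8 11)(1 15)|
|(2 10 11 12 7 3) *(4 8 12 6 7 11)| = |(2 10 4 8 12 11 6 7 3)| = 9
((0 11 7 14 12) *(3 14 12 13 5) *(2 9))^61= (0 11 7 12)(2 9)(3 14 13 5)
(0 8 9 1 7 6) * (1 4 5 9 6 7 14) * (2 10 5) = (0 8 6)(1 14)(2 10 5 9 4) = [8, 14, 10, 3, 2, 9, 0, 7, 6, 4, 5, 11, 12, 13, 1]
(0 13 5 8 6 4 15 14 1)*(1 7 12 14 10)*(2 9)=(0 13 5 8 6 4 15 10 1)(2 9)(7 12 14)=[13, 0, 9, 3, 15, 8, 4, 12, 6, 2, 1, 11, 14, 5, 7, 10]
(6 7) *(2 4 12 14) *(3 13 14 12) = (2 4 3 13 14)(6 7) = [0, 1, 4, 13, 3, 5, 7, 6, 8, 9, 10, 11, 12, 14, 2]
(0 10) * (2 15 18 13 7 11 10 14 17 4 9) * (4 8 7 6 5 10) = (0 14 17 8 7 11 4 9 2 15 18 13 6 5 10) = [14, 1, 15, 3, 9, 10, 5, 11, 7, 2, 0, 4, 12, 6, 17, 18, 16, 8, 13]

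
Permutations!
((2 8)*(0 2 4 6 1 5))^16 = (0 8 6 5 2 4 1)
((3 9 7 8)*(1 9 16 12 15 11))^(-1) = ((1 9 7 8 3 16 12 15 11))^(-1) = (1 11 15 12 16 3 8 7 9)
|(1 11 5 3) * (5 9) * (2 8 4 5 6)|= |(1 11 9 6 2 8 4 5 3)|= 9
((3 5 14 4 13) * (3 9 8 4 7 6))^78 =((3 5 14 7 6)(4 13 9 8))^78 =(3 7 5 6 14)(4 9)(8 13)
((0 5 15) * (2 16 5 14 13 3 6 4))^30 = ((0 14 13 3 6 4 2 16 5 15))^30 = (16)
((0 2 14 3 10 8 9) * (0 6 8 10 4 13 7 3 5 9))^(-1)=(0 8 6 9 5 14 2)(3 7 13 4)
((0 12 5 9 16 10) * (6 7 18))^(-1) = (0 10 16 9 5 12)(6 18 7)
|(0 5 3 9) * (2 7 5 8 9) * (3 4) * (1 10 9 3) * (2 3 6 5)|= |(0 8 6 5 4 1 10 9)(2 7)|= 8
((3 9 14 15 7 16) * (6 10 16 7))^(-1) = ((3 9 14 15 6 10 16))^(-1) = (3 16 10 6 15 14 9)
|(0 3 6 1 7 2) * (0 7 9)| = |(0 3 6 1 9)(2 7)| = 10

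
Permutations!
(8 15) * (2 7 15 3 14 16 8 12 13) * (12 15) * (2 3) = (2 7 12 13 3 14 16 8) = [0, 1, 7, 14, 4, 5, 6, 12, 2, 9, 10, 11, 13, 3, 16, 15, 8]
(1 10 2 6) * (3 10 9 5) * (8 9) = (1 8 9 5 3 10 2 6) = [0, 8, 6, 10, 4, 3, 1, 7, 9, 5, 2]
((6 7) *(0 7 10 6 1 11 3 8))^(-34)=((0 7 1 11 3 8)(6 10))^(-34)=(0 1 3)(7 11 8)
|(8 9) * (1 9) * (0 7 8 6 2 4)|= 8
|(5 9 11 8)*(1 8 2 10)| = |(1 8 5 9 11 2 10)| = 7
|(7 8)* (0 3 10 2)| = 4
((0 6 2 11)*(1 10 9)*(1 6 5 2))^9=((0 5 2 11)(1 10 9 6))^9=(0 5 2 11)(1 10 9 6)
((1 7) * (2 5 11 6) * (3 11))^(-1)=(1 7)(2 6 11 3 5)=((1 7)(2 5 3 11 6))^(-1)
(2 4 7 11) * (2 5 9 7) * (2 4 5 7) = (2 5 9)(7 11) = [0, 1, 5, 3, 4, 9, 6, 11, 8, 2, 10, 7]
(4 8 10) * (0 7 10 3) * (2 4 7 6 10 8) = (0 6 10 7 8 3)(2 4) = [6, 1, 4, 0, 2, 5, 10, 8, 3, 9, 7]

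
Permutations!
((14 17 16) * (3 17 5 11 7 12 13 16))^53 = (3 17)(5 13 11 16 7 14 12)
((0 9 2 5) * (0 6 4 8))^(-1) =(0 8 4 6 5 2 9)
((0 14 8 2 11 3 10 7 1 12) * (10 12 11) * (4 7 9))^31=(0 7 8 11 10 12 4 14 1 2 3 9)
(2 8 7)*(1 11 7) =(1 11 7 2 8) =[0, 11, 8, 3, 4, 5, 6, 2, 1, 9, 10, 7]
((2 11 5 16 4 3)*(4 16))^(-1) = (16)(2 3 4 5 11)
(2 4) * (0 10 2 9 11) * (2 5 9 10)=[2, 1, 4, 3, 10, 9, 6, 7, 8, 11, 5, 0]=(0 2 4 10 5 9 11)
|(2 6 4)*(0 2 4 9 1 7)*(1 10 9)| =10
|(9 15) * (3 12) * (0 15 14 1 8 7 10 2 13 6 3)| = 13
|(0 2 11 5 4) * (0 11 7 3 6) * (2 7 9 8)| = 12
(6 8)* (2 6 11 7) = [0, 1, 6, 3, 4, 5, 8, 2, 11, 9, 10, 7] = (2 6 8 11 7)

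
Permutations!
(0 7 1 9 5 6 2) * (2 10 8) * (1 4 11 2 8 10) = (0 7 4 11 2)(1 9 5 6) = [7, 9, 0, 3, 11, 6, 1, 4, 8, 5, 10, 2]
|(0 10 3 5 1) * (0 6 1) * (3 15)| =|(0 10 15 3 5)(1 6)| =10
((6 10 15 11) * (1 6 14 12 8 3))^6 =((1 6 10 15 11 14 12 8 3))^6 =(1 12 15)(3 14 10)(6 8 11)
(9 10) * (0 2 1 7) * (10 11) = (0 2 1 7)(9 11 10) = [2, 7, 1, 3, 4, 5, 6, 0, 8, 11, 9, 10]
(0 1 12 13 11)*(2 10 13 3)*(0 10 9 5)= (0 1 12 3 2 9 5)(10 13 11)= [1, 12, 9, 2, 4, 0, 6, 7, 8, 5, 13, 10, 3, 11]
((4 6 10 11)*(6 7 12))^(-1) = ((4 7 12 6 10 11))^(-1) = (4 11 10 6 12 7)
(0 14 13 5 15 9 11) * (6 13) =(0 14 6 13 5 15 9 11) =[14, 1, 2, 3, 4, 15, 13, 7, 8, 11, 10, 0, 12, 5, 6, 9]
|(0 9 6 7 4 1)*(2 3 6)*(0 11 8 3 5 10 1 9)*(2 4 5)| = 8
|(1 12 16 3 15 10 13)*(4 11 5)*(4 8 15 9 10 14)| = |(1 12 16 3 9 10 13)(4 11 5 8 15 14)| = 42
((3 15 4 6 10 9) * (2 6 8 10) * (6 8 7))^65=(2 10 3 4 6 8 9 15 7)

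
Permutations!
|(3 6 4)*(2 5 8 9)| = 12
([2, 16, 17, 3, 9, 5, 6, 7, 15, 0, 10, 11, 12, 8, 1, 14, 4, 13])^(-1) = (0 9 4 16 1 14 15 8 13 17 2)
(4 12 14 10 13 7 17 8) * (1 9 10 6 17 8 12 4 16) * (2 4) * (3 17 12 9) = (1 3 17 9 10 13 7 8 16)(2 4)(6 12 14) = [0, 3, 4, 17, 2, 5, 12, 8, 16, 10, 13, 11, 14, 7, 6, 15, 1, 9]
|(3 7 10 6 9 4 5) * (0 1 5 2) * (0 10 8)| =|(0 1 5 3 7 8)(2 10 6 9 4)| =30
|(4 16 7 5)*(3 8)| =|(3 8)(4 16 7 5)| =4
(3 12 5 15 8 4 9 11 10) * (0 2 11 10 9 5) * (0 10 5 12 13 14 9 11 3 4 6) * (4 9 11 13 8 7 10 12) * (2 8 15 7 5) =(0 8 6)(2 3 15 5 7 10 9)(11 13 14) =[8, 1, 3, 15, 4, 7, 0, 10, 6, 2, 9, 13, 12, 14, 11, 5]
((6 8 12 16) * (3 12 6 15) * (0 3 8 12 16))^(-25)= ((0 3 16 15 8 6 12))^(-25)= (0 15 12 16 6 3 8)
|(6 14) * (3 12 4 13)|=|(3 12 4 13)(6 14)|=4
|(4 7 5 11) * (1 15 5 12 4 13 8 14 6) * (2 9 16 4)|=24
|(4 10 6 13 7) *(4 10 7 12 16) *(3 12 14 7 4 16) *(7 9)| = 6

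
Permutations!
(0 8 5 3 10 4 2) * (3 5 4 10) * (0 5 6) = (10)(0 8 4 2 5 6) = [8, 1, 5, 3, 2, 6, 0, 7, 4, 9, 10]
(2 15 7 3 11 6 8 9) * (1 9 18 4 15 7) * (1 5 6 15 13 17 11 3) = (1 9 2 7)(4 13 17 11 15 5 6 8 18) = [0, 9, 7, 3, 13, 6, 8, 1, 18, 2, 10, 15, 12, 17, 14, 5, 16, 11, 4]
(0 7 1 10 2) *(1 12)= (0 7 12 1 10 2)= [7, 10, 0, 3, 4, 5, 6, 12, 8, 9, 2, 11, 1]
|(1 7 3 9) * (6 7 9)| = 6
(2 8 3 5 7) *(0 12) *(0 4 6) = (0 12 4 6)(2 8 3 5 7) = [12, 1, 8, 5, 6, 7, 0, 2, 3, 9, 10, 11, 4]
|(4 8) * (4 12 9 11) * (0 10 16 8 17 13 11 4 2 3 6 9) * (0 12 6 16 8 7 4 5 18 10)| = |(2 3 16 7 4 17 13 11)(5 18 10 8 6 9)| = 24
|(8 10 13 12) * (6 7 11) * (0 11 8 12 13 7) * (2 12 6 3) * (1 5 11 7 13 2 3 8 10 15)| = |(0 7 10 13 2 12 6)(1 5 11 8 15)| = 35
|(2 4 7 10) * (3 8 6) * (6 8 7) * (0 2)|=7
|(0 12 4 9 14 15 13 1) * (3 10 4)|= |(0 12 3 10 4 9 14 15 13 1)|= 10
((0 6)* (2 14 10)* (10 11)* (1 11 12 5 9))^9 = ((0 6)(1 11 10 2 14 12 5 9))^9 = (0 6)(1 11 10 2 14 12 5 9)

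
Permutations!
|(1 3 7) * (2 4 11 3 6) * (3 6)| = |(1 3 7)(2 4 11 6)| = 12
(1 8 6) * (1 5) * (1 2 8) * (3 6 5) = (2 8 5)(3 6) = [0, 1, 8, 6, 4, 2, 3, 7, 5]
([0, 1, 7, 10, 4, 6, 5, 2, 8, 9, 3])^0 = (10)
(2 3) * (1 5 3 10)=(1 5 3 2 10)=[0, 5, 10, 2, 4, 3, 6, 7, 8, 9, 1]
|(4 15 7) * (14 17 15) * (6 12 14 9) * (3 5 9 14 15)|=|(3 5 9 6 12 15 7 4 14 17)|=10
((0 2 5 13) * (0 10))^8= (0 13 2 10 5)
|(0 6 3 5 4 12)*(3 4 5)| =|(0 6 4 12)| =4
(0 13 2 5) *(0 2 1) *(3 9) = (0 13 1)(2 5)(3 9) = [13, 0, 5, 9, 4, 2, 6, 7, 8, 3, 10, 11, 12, 1]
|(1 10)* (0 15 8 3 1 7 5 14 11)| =|(0 15 8 3 1 10 7 5 14 11)| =10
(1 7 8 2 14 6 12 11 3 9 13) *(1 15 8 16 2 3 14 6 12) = [0, 7, 6, 9, 4, 5, 1, 16, 3, 13, 10, 14, 11, 15, 12, 8, 2] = (1 7 16 2 6)(3 9 13 15 8)(11 14 12)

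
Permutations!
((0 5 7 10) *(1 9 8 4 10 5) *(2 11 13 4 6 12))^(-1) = (0 10 4 13 11 2 12 6 8 9 1)(5 7)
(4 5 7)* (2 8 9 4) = (2 8 9 4 5 7) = [0, 1, 8, 3, 5, 7, 6, 2, 9, 4]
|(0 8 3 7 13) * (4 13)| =|(0 8 3 7 4 13)| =6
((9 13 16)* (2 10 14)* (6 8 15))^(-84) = (16) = ((2 10 14)(6 8 15)(9 13 16))^(-84)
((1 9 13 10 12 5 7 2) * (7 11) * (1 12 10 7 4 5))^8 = (1 13 2)(4 11 5)(7 12 9)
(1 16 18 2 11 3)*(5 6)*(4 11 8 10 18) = [0, 16, 8, 1, 11, 6, 5, 7, 10, 9, 18, 3, 12, 13, 14, 15, 4, 17, 2] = (1 16 4 11 3)(2 8 10 18)(5 6)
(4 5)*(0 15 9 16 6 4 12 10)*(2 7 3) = (0 15 9 16 6 4 5 12 10)(2 7 3) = [15, 1, 7, 2, 5, 12, 4, 3, 8, 16, 0, 11, 10, 13, 14, 9, 6]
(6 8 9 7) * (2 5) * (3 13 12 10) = (2 5)(3 13 12 10)(6 8 9 7) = [0, 1, 5, 13, 4, 2, 8, 6, 9, 7, 3, 11, 10, 12]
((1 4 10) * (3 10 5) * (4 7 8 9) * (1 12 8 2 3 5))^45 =(12) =((1 7 2 3 10 12 8 9 4))^45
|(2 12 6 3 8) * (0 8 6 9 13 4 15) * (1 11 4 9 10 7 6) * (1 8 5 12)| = |(0 5 12 10 7 6 3 8 2 1 11 4 15)(9 13)| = 26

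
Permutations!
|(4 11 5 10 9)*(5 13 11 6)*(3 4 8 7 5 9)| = 8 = |(3 4 6 9 8 7 5 10)(11 13)|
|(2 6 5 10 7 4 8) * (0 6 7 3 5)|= 12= |(0 6)(2 7 4 8)(3 5 10)|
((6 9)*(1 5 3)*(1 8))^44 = (9)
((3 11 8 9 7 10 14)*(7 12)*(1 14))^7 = ((1 14 3 11 8 9 12 7 10))^7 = (1 7 9 11 14 10 12 8 3)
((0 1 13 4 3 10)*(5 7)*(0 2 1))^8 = (1 4 10)(2 13 3)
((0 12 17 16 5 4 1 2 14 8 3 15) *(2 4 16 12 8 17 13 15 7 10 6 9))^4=((0 8 3 7 10 6 9 2 14 17 12 13 15)(1 4)(5 16))^4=(0 10 14 15 7 2 13 3 9 12 8 6 17)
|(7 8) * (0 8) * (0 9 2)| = |(0 8 7 9 2)| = 5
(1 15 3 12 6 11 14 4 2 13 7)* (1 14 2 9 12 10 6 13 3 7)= (1 15 7 14 4 9 12 13)(2 3 10 6 11)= [0, 15, 3, 10, 9, 5, 11, 14, 8, 12, 6, 2, 13, 1, 4, 7]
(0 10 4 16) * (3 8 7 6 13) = (0 10 4 16)(3 8 7 6 13) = [10, 1, 2, 8, 16, 5, 13, 6, 7, 9, 4, 11, 12, 3, 14, 15, 0]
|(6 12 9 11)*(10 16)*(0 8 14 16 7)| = 12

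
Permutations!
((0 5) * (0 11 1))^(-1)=((0 5 11 1))^(-1)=(0 1 11 5)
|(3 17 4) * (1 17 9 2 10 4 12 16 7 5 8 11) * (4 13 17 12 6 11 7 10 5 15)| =8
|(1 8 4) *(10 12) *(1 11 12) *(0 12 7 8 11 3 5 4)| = 21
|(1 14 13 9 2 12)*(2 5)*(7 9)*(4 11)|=|(1 14 13 7 9 5 2 12)(4 11)|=8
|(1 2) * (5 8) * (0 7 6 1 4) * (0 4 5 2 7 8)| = 12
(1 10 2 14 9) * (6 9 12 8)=(1 10 2 14 12 8 6 9)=[0, 10, 14, 3, 4, 5, 9, 7, 6, 1, 2, 11, 8, 13, 12]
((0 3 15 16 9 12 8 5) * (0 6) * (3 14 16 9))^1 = ((0 14 16 3 15 9 12 8 5 6))^1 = (0 14 16 3 15 9 12 8 5 6)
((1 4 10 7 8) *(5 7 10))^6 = (10)(1 4 5 7 8)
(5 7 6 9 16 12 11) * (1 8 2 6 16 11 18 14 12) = [0, 8, 6, 3, 4, 7, 9, 16, 2, 11, 10, 5, 18, 13, 12, 15, 1, 17, 14] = (1 8 2 6 9 11 5 7 16)(12 18 14)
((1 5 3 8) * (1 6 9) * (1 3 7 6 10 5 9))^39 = (1 6 7 5 10 8 3 9)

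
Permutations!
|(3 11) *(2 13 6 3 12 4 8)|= 8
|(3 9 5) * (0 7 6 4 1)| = |(0 7 6 4 1)(3 9 5)| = 15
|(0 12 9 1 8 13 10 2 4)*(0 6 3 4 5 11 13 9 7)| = 15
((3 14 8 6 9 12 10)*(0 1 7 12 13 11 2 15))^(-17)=(0 11 6 3 7 15 13 8 10 1 2 9 14 12)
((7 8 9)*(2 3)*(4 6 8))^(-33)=(2 3)(4 8 7 6 9)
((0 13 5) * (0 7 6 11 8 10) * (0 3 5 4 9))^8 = (13)(3 5 7 6 11 8 10)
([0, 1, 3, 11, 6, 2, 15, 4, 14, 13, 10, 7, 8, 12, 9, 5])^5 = [0, 1, 6, 15, 3, 4, 11, 2, 8, 9, 10, 5, 12, 13, 14, 7]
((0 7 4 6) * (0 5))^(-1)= ((0 7 4 6 5))^(-1)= (0 5 6 4 7)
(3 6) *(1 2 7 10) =(1 2 7 10)(3 6) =[0, 2, 7, 6, 4, 5, 3, 10, 8, 9, 1]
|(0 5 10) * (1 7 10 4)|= 6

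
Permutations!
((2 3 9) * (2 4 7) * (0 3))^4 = ((0 3 9 4 7 2))^4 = (0 7 9)(2 4 3)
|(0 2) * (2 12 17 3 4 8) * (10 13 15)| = |(0 12 17 3 4 8 2)(10 13 15)| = 21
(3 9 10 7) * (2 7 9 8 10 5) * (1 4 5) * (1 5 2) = (1 4 2 7 3 8 10 9 5) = [0, 4, 7, 8, 2, 1, 6, 3, 10, 5, 9]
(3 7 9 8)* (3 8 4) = [0, 1, 2, 7, 3, 5, 6, 9, 8, 4] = (3 7 9 4)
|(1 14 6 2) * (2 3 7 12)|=|(1 14 6 3 7 12 2)|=7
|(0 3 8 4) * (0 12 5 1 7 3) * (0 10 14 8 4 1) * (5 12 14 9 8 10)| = |(0 5)(1 7 3 4 14 10 9 8)| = 8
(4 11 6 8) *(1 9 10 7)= [0, 9, 2, 3, 11, 5, 8, 1, 4, 10, 7, 6]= (1 9 10 7)(4 11 6 8)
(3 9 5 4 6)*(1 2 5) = (1 2 5 4 6 3 9) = [0, 2, 5, 9, 6, 4, 3, 7, 8, 1]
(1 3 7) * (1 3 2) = (1 2)(3 7) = [0, 2, 1, 7, 4, 5, 6, 3]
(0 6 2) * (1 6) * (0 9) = (0 1 6 2 9) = [1, 6, 9, 3, 4, 5, 2, 7, 8, 0]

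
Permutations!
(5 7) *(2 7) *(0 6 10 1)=[6, 0, 7, 3, 4, 2, 10, 5, 8, 9, 1]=(0 6 10 1)(2 7 5)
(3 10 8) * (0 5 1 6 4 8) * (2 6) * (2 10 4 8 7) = (0 5 1 10)(2 6 8 3 4 7) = [5, 10, 6, 4, 7, 1, 8, 2, 3, 9, 0]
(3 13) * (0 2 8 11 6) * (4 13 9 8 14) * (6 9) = (0 2 14 4 13 3 6)(8 11 9) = [2, 1, 14, 6, 13, 5, 0, 7, 11, 8, 10, 9, 12, 3, 4]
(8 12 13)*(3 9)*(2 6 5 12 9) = (2 6 5 12 13 8 9 3) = [0, 1, 6, 2, 4, 12, 5, 7, 9, 3, 10, 11, 13, 8]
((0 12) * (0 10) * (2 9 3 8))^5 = (0 10 12)(2 9 3 8)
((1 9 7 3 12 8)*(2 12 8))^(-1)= (1 8 3 7 9)(2 12)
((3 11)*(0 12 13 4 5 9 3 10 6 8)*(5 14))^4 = (0 14 11)(3 8 4)(5 10 12)(6 13 9)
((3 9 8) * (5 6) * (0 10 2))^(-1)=(0 2 10)(3 8 9)(5 6)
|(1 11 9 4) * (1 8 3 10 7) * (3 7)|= 6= |(1 11 9 4 8 7)(3 10)|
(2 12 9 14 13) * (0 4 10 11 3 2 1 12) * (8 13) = [4, 12, 0, 2, 10, 5, 6, 7, 13, 14, 11, 3, 9, 1, 8] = (0 4 10 11 3 2)(1 12 9 14 8 13)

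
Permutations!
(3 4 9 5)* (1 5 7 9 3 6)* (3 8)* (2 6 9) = [0, 5, 6, 4, 8, 9, 1, 2, 3, 7] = (1 5 9 7 2 6)(3 4 8)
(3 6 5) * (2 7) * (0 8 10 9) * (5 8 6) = (0 6 8 10 9)(2 7)(3 5) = [6, 1, 7, 5, 4, 3, 8, 2, 10, 0, 9]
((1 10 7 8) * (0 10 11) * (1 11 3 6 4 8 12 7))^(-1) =(0 11 8 4 6 3 1 10)(7 12)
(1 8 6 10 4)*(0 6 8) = (0 6 10 4 1) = [6, 0, 2, 3, 1, 5, 10, 7, 8, 9, 4]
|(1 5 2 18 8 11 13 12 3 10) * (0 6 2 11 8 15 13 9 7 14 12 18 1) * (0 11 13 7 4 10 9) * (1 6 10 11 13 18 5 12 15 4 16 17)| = 42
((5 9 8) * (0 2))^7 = (0 2)(5 9 8)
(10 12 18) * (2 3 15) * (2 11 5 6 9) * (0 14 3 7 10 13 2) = (0 14 3 15 11 5 6 9)(2 7 10 12 18 13) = [14, 1, 7, 15, 4, 6, 9, 10, 8, 0, 12, 5, 18, 2, 3, 11, 16, 17, 13]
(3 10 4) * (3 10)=(4 10)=[0, 1, 2, 3, 10, 5, 6, 7, 8, 9, 4]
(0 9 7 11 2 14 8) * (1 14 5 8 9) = [1, 14, 5, 3, 4, 8, 6, 11, 0, 7, 10, 2, 12, 13, 9] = (0 1 14 9 7 11 2 5 8)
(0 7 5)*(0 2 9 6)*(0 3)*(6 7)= (0 6 3)(2 9 7 5)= [6, 1, 9, 0, 4, 2, 3, 5, 8, 7]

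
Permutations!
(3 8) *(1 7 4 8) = (1 7 4 8 3) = [0, 7, 2, 1, 8, 5, 6, 4, 3]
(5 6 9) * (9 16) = [0, 1, 2, 3, 4, 6, 16, 7, 8, 5, 10, 11, 12, 13, 14, 15, 9] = (5 6 16 9)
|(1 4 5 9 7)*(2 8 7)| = 7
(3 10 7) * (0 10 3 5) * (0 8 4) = (0 10 7 5 8 4) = [10, 1, 2, 3, 0, 8, 6, 5, 4, 9, 7]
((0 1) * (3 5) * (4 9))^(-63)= (0 1)(3 5)(4 9)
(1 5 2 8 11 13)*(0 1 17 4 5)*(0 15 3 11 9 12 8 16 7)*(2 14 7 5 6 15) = (0 1 2 16 5 14 7)(3 11 13 17 4 6 15)(8 9 12) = [1, 2, 16, 11, 6, 14, 15, 0, 9, 12, 10, 13, 8, 17, 7, 3, 5, 4]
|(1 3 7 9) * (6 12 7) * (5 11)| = |(1 3 6 12 7 9)(5 11)| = 6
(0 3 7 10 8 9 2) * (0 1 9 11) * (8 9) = (0 3 7 10 9 2 1 8 11) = [3, 8, 1, 7, 4, 5, 6, 10, 11, 2, 9, 0]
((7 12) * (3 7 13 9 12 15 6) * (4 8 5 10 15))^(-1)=((3 7 4 8 5 10 15 6)(9 12 13))^(-1)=(3 6 15 10 5 8 4 7)(9 13 12)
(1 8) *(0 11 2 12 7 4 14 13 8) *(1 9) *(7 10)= (0 11 2 12 10 7 4 14 13 8 9 1)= [11, 0, 12, 3, 14, 5, 6, 4, 9, 1, 7, 2, 10, 8, 13]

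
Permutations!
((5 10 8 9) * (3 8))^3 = ((3 8 9 5 10))^3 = (3 5 8 10 9)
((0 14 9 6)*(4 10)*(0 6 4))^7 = ((0 14 9 4 10))^7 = (0 9 10 14 4)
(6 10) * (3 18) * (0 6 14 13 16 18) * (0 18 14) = [6, 1, 2, 18, 4, 5, 10, 7, 8, 9, 0, 11, 12, 16, 13, 15, 14, 17, 3] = (0 6 10)(3 18)(13 16 14)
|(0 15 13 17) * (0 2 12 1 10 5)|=9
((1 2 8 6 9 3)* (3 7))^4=(1 9 2 7 8 3 6)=((1 2 8 6 9 7 3))^4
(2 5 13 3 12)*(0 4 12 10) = (0 4 12 2 5 13 3 10) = [4, 1, 5, 10, 12, 13, 6, 7, 8, 9, 0, 11, 2, 3]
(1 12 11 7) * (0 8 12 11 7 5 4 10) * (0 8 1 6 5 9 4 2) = (0 1 11 9 4 10 8 12 7 6 5 2) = [1, 11, 0, 3, 10, 2, 5, 6, 12, 4, 8, 9, 7]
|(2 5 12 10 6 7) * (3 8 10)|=8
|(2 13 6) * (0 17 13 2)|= 4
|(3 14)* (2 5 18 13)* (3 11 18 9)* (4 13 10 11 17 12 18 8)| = 13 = |(2 5 9 3 14 17 12 18 10 11 8 4 13)|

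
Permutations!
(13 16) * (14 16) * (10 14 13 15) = (10 14 16 15) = [0, 1, 2, 3, 4, 5, 6, 7, 8, 9, 14, 11, 12, 13, 16, 10, 15]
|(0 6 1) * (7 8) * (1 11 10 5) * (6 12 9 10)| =6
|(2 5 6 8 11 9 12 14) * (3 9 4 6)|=|(2 5 3 9 12 14)(4 6 8 11)|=12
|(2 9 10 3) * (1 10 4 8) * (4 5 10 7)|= |(1 7 4 8)(2 9 5 10 3)|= 20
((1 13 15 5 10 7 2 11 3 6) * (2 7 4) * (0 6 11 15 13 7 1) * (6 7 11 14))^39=(0 3 7 14 1 6 11)(2 4 10 5 15)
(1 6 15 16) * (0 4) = (0 4)(1 6 15 16) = [4, 6, 2, 3, 0, 5, 15, 7, 8, 9, 10, 11, 12, 13, 14, 16, 1]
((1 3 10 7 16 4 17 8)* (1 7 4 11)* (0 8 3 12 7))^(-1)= ((0 8)(1 12 7 16 11)(3 10 4 17))^(-1)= (0 8)(1 11 16 7 12)(3 17 4 10)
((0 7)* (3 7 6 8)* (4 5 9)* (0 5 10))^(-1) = ((0 6 8 3 7 5 9 4 10))^(-1) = (0 10 4 9 5 7 3 8 6)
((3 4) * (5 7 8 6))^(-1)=((3 4)(5 7 8 6))^(-1)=(3 4)(5 6 8 7)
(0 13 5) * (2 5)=(0 13 2 5)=[13, 1, 5, 3, 4, 0, 6, 7, 8, 9, 10, 11, 12, 2]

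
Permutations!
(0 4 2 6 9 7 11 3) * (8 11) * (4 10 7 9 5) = (0 10 7 8 11 3)(2 6 5 4) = [10, 1, 6, 0, 2, 4, 5, 8, 11, 9, 7, 3]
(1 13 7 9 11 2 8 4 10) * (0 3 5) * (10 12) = [3, 13, 8, 5, 12, 0, 6, 9, 4, 11, 1, 2, 10, 7] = (0 3 5)(1 13 7 9 11 2 8 4 12 10)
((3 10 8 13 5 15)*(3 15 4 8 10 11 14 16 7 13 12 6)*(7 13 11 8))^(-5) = ((3 8 12 6)(4 7 11 14 16 13 5))^(-5) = (3 6 12 8)(4 11 16 5 7 14 13)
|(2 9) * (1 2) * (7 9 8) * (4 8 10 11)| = 8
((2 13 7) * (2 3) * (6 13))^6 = ((2 6 13 7 3))^6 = (2 6 13 7 3)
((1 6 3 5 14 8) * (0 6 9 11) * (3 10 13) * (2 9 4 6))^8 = ((0 2 9 11)(1 4 6 10 13 3 5 14 8))^8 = (1 8 14 5 3 13 10 6 4)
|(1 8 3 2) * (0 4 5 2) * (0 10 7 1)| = |(0 4 5 2)(1 8 3 10 7)| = 20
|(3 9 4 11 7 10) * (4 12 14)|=8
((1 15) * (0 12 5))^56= (15)(0 5 12)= ((0 12 5)(1 15))^56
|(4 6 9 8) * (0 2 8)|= |(0 2 8 4 6 9)|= 6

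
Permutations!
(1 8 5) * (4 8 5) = [0, 5, 2, 3, 8, 1, 6, 7, 4] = (1 5)(4 8)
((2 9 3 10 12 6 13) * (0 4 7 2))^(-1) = (0 13 6 12 10 3 9 2 7 4)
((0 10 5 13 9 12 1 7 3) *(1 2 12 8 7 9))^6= (0 8 13)(1 10 7)(3 9 5)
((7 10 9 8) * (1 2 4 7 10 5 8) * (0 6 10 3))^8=((0 6 10 9 1 2 4 7 5 8 3))^8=(0 5 2 10 3 7 1 6 8 4 9)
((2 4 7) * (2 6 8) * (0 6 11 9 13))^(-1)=(0 13 9 11 7 4 2 8 6)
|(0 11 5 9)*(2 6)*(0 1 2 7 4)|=9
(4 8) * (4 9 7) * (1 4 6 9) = (1 4 8)(6 9 7) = [0, 4, 2, 3, 8, 5, 9, 6, 1, 7]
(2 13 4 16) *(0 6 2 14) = (0 6 2 13 4 16 14) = [6, 1, 13, 3, 16, 5, 2, 7, 8, 9, 10, 11, 12, 4, 0, 15, 14]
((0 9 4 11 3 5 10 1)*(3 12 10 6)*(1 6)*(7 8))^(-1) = (0 1 5 3 6 10 12 11 4 9)(7 8) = ((0 9 4 11 12 10 6 3 5 1)(7 8))^(-1)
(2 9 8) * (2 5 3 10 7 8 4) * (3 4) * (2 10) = (2 9 3)(4 10 7 8 5) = [0, 1, 9, 2, 10, 4, 6, 8, 5, 3, 7]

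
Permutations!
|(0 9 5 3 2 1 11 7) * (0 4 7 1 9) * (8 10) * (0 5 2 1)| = |(0 5 3 1 11)(2 9)(4 7)(8 10)| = 10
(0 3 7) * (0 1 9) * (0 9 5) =(9)(0 3 7 1 5) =[3, 5, 2, 7, 4, 0, 6, 1, 8, 9]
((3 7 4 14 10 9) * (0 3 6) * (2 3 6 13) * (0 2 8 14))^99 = ((0 6 2 3 7 4)(8 14 10 9 13))^99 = (0 3)(2 4)(6 7)(8 13 9 10 14)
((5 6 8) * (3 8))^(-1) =(3 6 5 8)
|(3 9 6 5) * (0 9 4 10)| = 7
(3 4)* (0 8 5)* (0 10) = (0 8 5 10)(3 4) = [8, 1, 2, 4, 3, 10, 6, 7, 5, 9, 0]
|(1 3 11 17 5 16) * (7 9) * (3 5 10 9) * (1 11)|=9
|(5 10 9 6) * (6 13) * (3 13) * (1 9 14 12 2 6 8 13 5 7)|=10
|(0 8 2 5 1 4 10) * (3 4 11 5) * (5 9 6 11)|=|(0 8 2 3 4 10)(1 5)(6 11 9)|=6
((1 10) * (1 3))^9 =(10)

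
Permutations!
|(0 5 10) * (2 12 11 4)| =12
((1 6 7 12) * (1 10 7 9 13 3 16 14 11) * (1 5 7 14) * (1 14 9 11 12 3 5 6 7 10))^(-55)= (1 12 14 16 3 7)(5 10 9 13)(6 11)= ((1 7 3 16 14 12)(5 10 9 13)(6 11))^(-55)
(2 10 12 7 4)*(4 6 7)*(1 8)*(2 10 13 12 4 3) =(1 8)(2 13 12 3)(4 10)(6 7) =[0, 8, 13, 2, 10, 5, 7, 6, 1, 9, 4, 11, 3, 12]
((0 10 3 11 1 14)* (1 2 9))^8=(14)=((0 10 3 11 2 9 1 14))^8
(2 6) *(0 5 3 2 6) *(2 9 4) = (0 5 3 9 4 2) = [5, 1, 0, 9, 2, 3, 6, 7, 8, 4]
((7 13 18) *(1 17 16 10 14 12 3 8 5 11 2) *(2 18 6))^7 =(1 8 2 3 6 12 13 14 7 10 18 16 11 17 5)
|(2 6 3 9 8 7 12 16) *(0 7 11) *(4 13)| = 10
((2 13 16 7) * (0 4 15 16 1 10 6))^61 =((0 4 15 16 7 2 13 1 10 6))^61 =(0 4 15 16 7 2 13 1 10 6)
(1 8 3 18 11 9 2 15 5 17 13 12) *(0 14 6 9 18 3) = [14, 8, 15, 3, 4, 17, 9, 7, 0, 2, 10, 18, 1, 12, 6, 5, 16, 13, 11] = (0 14 6 9 2 15 5 17 13 12 1 8)(11 18)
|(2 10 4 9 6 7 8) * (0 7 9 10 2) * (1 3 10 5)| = |(0 7 8)(1 3 10 4 5)(6 9)| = 30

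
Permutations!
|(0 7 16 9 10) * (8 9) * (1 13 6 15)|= 12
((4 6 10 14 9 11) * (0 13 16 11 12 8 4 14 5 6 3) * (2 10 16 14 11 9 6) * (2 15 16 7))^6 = (0 10 8 6 16)(2 12 14 15 3)(4 7 9 13 5)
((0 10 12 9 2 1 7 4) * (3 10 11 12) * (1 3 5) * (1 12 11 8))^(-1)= (0 4 7 1 8)(2 9 12 5 10 3)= ((0 8 1 7 4)(2 3 10 5 12 9))^(-1)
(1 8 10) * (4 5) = (1 8 10)(4 5) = [0, 8, 2, 3, 5, 4, 6, 7, 10, 9, 1]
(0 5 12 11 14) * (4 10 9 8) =(0 5 12 11 14)(4 10 9 8) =[5, 1, 2, 3, 10, 12, 6, 7, 4, 8, 9, 14, 11, 13, 0]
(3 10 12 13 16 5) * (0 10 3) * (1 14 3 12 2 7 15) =[10, 14, 7, 12, 4, 0, 6, 15, 8, 9, 2, 11, 13, 16, 3, 1, 5] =(0 10 2 7 15 1 14 3 12 13 16 5)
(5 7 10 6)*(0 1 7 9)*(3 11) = (0 1 7 10 6 5 9)(3 11) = [1, 7, 2, 11, 4, 9, 5, 10, 8, 0, 6, 3]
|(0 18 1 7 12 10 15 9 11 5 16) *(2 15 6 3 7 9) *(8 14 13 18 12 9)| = |(0 12 10 6 3 7 9 11 5 16)(1 8 14 13 18)(2 15)| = 10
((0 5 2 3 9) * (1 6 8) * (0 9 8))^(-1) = (9)(0 6 1 8 3 2 5)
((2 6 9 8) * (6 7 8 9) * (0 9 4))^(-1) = ((0 9 4)(2 7 8))^(-1) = (0 4 9)(2 8 7)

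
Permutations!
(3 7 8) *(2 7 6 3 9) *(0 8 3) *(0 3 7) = (0 8 9 2)(3 6) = [8, 1, 0, 6, 4, 5, 3, 7, 9, 2]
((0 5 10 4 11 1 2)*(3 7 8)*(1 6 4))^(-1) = ((0 5 10 1 2)(3 7 8)(4 11 6))^(-1) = (0 2 1 10 5)(3 8 7)(4 6 11)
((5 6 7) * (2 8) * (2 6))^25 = (8)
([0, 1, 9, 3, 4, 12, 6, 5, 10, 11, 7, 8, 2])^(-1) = (2 12 5 7 10 8 11 9)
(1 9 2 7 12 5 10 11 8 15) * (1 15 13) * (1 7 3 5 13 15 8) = (1 9 2 3 5 10 11)(7 12 13)(8 15) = [0, 9, 3, 5, 4, 10, 6, 12, 15, 2, 11, 1, 13, 7, 14, 8]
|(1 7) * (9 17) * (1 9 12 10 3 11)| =|(1 7 9 17 12 10 3 11)| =8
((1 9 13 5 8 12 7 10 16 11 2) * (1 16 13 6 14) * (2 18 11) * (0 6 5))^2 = ((0 6 14 1 9 5 8 12 7 10 13)(2 16)(11 18))^2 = (18)(0 14 9 8 7 13 6 1 5 12 10)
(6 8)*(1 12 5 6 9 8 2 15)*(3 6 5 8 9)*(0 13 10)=(0 13 10)(1 12 8 3 6 2 15)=[13, 12, 15, 6, 4, 5, 2, 7, 3, 9, 0, 11, 8, 10, 14, 1]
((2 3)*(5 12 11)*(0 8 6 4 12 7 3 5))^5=((0 8 6 4 12 11)(2 5 7 3))^5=(0 11 12 4 6 8)(2 5 7 3)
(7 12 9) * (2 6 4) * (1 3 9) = (1 3 9 7 12)(2 6 4) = [0, 3, 6, 9, 2, 5, 4, 12, 8, 7, 10, 11, 1]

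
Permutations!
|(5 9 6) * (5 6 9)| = |(9)| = 1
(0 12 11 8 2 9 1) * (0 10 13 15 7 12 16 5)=(0 16 5)(1 10 13 15 7 12 11 8 2 9)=[16, 10, 9, 3, 4, 0, 6, 12, 2, 1, 13, 8, 11, 15, 14, 7, 5]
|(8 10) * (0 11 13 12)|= 4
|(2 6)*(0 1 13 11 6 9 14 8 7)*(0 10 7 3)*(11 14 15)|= 30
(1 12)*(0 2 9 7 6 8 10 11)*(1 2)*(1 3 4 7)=[3, 12, 9, 4, 7, 5, 8, 6, 10, 1, 11, 0, 2]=(0 3 4 7 6 8 10 11)(1 12 2 9)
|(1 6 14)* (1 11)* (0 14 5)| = |(0 14 11 1 6 5)| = 6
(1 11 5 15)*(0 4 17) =(0 4 17)(1 11 5 15) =[4, 11, 2, 3, 17, 15, 6, 7, 8, 9, 10, 5, 12, 13, 14, 1, 16, 0]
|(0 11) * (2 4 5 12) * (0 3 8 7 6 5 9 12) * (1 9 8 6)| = 35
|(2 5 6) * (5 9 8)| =|(2 9 8 5 6)| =5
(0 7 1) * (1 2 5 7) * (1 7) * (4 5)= [7, 0, 4, 3, 5, 1, 6, 2]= (0 7 2 4 5 1)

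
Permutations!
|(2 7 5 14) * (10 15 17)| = 12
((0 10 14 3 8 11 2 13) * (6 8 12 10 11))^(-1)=(0 13 2 11)(3 14 10 12)(6 8)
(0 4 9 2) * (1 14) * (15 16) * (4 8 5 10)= (0 8 5 10 4 9 2)(1 14)(15 16)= [8, 14, 0, 3, 9, 10, 6, 7, 5, 2, 4, 11, 12, 13, 1, 16, 15]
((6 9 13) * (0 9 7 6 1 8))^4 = ((0 9 13 1 8)(6 7))^4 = (0 8 1 13 9)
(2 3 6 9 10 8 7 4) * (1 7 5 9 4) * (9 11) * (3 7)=(1 3 6 4 2 7)(5 11 9 10 8)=[0, 3, 7, 6, 2, 11, 4, 1, 5, 10, 8, 9]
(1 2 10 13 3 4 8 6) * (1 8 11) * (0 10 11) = [10, 2, 11, 4, 0, 5, 8, 7, 6, 9, 13, 1, 12, 3] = (0 10 13 3 4)(1 2 11)(6 8)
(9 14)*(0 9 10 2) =(0 9 14 10 2) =[9, 1, 0, 3, 4, 5, 6, 7, 8, 14, 2, 11, 12, 13, 10]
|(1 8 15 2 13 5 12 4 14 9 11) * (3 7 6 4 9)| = 45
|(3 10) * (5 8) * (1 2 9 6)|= 4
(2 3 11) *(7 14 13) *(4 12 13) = (2 3 11)(4 12 13 7 14) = [0, 1, 3, 11, 12, 5, 6, 14, 8, 9, 10, 2, 13, 7, 4]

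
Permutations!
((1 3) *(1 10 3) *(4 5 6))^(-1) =((3 10)(4 5 6))^(-1) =(3 10)(4 6 5)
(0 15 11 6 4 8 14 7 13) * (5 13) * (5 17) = (0 15 11 6 4 8 14 7 17 5 13) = [15, 1, 2, 3, 8, 13, 4, 17, 14, 9, 10, 6, 12, 0, 7, 11, 16, 5]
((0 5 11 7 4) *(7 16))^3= (0 16)(4 11)(5 7)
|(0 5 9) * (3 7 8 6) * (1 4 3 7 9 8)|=9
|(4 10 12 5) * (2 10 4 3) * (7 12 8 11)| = 8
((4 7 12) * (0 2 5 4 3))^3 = ((0 2 5 4 7 12 3))^3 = (0 4 3 5 12 2 7)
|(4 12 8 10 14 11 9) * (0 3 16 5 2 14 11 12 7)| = |(0 3 16 5 2 14 12 8 10 11 9 4 7)| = 13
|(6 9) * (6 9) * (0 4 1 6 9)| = 5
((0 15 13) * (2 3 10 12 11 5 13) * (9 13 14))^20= (0 9 5 12 3 15 13 14 11 10 2)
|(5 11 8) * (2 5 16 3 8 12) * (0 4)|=12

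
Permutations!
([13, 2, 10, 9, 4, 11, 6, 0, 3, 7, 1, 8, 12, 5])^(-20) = (0 8)(1 2 10)(3 13)(5 9)(7 11)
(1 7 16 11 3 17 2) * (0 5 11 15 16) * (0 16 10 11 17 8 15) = (0 5 17 2 1 7 16)(3 8 15 10 11) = [5, 7, 1, 8, 4, 17, 6, 16, 15, 9, 11, 3, 12, 13, 14, 10, 0, 2]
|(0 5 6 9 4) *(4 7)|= |(0 5 6 9 7 4)|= 6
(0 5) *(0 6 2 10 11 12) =(0 5 6 2 10 11 12) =[5, 1, 10, 3, 4, 6, 2, 7, 8, 9, 11, 12, 0]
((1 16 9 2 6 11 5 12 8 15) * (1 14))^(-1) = (1 14 15 8 12 5 11 6 2 9 16)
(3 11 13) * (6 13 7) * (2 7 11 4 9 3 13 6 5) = (13)(2 7 5)(3 4 9) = [0, 1, 7, 4, 9, 2, 6, 5, 8, 3, 10, 11, 12, 13]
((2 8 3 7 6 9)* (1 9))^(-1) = ((1 9 2 8 3 7 6))^(-1) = (1 6 7 3 8 2 9)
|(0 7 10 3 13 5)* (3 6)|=|(0 7 10 6 3 13 5)|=7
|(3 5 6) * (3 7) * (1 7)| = 5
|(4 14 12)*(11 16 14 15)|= |(4 15 11 16 14 12)|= 6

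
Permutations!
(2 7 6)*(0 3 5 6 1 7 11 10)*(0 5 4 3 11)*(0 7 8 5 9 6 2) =(0 11 10 9 6)(1 8 5 2 7)(3 4) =[11, 8, 7, 4, 3, 2, 0, 1, 5, 6, 9, 10]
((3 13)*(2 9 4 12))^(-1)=((2 9 4 12)(3 13))^(-1)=(2 12 4 9)(3 13)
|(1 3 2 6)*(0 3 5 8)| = |(0 3 2 6 1 5 8)| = 7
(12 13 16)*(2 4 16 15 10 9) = (2 4 16 12 13 15 10 9) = [0, 1, 4, 3, 16, 5, 6, 7, 8, 2, 9, 11, 13, 15, 14, 10, 12]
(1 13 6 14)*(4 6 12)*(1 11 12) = (1 13)(4 6 14 11 12) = [0, 13, 2, 3, 6, 5, 14, 7, 8, 9, 10, 12, 4, 1, 11]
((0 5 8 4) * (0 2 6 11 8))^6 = (2 6 11 8 4)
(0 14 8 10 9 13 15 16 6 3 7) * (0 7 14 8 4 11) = (0 8 10 9 13 15 16 6 3 14 4 11) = [8, 1, 2, 14, 11, 5, 3, 7, 10, 13, 9, 0, 12, 15, 4, 16, 6]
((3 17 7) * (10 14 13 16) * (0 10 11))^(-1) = ((0 10 14 13 16 11)(3 17 7))^(-1) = (0 11 16 13 14 10)(3 7 17)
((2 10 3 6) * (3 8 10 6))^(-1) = (2 6)(8 10)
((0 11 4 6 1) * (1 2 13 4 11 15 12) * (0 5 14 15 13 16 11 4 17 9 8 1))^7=((0 13 17 9 8 1 5 14 15 12)(2 16 11 4 6))^7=(0 14 8 13 15 1 17 12 5 9)(2 11 6 16 4)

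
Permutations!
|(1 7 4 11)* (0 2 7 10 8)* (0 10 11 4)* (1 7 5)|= 6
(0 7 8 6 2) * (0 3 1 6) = (0 7 8)(1 6 2 3) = [7, 6, 3, 1, 4, 5, 2, 8, 0]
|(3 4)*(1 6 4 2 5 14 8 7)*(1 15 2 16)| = 30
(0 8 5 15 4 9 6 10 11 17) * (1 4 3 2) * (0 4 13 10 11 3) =[8, 13, 1, 2, 9, 15, 11, 7, 5, 6, 3, 17, 12, 10, 14, 0, 16, 4] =(0 8 5 15)(1 13 10 3 2)(4 9 6 11 17)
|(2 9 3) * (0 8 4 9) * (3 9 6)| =|(9)(0 8 4 6 3 2)| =6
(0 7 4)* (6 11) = (0 7 4)(6 11) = [7, 1, 2, 3, 0, 5, 11, 4, 8, 9, 10, 6]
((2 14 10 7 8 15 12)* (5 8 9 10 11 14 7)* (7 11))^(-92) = (2 15 5 9 14)(7 11 12 8 10)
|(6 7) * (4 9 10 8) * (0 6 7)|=|(0 6)(4 9 10 8)|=4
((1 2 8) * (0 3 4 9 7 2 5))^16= ((0 3 4 9 7 2 8 1 5))^16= (0 1 2 9 3 5 8 7 4)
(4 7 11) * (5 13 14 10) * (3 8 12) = [0, 1, 2, 8, 7, 13, 6, 11, 12, 9, 5, 4, 3, 14, 10] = (3 8 12)(4 7 11)(5 13 14 10)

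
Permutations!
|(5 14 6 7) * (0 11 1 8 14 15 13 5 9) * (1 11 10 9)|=15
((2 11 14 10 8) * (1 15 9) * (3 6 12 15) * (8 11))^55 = ((1 3 6 12 15 9)(2 8)(10 11 14))^55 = (1 3 6 12 15 9)(2 8)(10 11 14)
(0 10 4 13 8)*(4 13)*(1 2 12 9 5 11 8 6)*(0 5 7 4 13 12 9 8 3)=[10, 2, 9, 0, 13, 11, 1, 4, 5, 7, 12, 3, 8, 6]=(0 10 12 8 5 11 3)(1 2 9 7 4 13 6)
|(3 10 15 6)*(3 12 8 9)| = 7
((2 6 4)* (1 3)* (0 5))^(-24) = (6)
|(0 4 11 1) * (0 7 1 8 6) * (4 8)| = 6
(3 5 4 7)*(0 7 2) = (0 7 3 5 4 2) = [7, 1, 0, 5, 2, 4, 6, 3]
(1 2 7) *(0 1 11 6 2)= (0 1)(2 7 11 6)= [1, 0, 7, 3, 4, 5, 2, 11, 8, 9, 10, 6]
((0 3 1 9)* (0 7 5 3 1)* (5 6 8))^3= (0 7 5 1 6 3 9 8)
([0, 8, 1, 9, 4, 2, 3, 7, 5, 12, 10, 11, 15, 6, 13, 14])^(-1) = [0, 2, 5, 6, 4, 8, 13, 7, 1, 3, 10, 11, 9, 14, 15, 12]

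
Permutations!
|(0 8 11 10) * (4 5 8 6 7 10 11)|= |(11)(0 6 7 10)(4 5 8)|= 12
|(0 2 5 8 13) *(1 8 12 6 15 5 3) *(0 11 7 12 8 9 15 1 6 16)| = 14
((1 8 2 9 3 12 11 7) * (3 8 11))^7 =((1 11 7)(2 9 8)(3 12))^7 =(1 11 7)(2 9 8)(3 12)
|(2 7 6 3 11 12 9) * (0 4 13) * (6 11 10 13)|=30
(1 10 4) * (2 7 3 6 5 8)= (1 10 4)(2 7 3 6 5 8)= [0, 10, 7, 6, 1, 8, 5, 3, 2, 9, 4]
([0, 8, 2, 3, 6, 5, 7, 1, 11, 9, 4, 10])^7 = (11)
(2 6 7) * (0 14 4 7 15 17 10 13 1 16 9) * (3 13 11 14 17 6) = (0 17 10 11 14 4 7 2 3 13 1 16 9)(6 15) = [17, 16, 3, 13, 7, 5, 15, 2, 8, 0, 11, 14, 12, 1, 4, 6, 9, 10]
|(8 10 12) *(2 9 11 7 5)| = |(2 9 11 7 5)(8 10 12)| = 15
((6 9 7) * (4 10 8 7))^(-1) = (4 9 6 7 8 10)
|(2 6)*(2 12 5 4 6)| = |(4 6 12 5)| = 4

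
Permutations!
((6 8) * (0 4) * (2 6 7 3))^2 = (2 8 3 6 7)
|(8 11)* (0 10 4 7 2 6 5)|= 14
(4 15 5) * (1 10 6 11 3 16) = (1 10 6 11 3 16)(4 15 5) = [0, 10, 2, 16, 15, 4, 11, 7, 8, 9, 6, 3, 12, 13, 14, 5, 1]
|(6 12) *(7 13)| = 2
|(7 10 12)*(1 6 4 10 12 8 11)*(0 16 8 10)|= 14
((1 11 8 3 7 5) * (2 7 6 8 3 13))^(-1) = (1 5 7 2 13 8 6 3 11)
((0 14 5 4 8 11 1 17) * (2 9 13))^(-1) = ((0 14 5 4 8 11 1 17)(2 9 13))^(-1) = (0 17 1 11 8 4 5 14)(2 13 9)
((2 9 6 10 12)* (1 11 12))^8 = ((1 11 12 2 9 6 10))^8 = (1 11 12 2 9 6 10)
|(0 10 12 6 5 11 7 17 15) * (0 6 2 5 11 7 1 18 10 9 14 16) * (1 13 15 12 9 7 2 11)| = 14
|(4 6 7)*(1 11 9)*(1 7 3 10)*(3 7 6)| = 8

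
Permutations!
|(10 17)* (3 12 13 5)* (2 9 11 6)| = |(2 9 11 6)(3 12 13 5)(10 17)| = 4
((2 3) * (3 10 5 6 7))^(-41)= (2 10 5 6 7 3)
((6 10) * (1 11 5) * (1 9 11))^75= ((5 9 11)(6 10))^75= (11)(6 10)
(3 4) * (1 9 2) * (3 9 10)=(1 10 3 4 9 2)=[0, 10, 1, 4, 9, 5, 6, 7, 8, 2, 3]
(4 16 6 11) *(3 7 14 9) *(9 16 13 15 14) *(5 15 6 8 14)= (3 7 9)(4 13 6 11)(5 15)(8 14 16)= [0, 1, 2, 7, 13, 15, 11, 9, 14, 3, 10, 4, 12, 6, 16, 5, 8]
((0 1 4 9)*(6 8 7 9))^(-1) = (0 9 7 8 6 4 1)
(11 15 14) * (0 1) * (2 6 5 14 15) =(15)(0 1)(2 6 5 14 11) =[1, 0, 6, 3, 4, 14, 5, 7, 8, 9, 10, 2, 12, 13, 11, 15]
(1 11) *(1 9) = (1 11 9) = [0, 11, 2, 3, 4, 5, 6, 7, 8, 1, 10, 9]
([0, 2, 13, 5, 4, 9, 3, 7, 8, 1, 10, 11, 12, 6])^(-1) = [0, 9, 1, 6, 4, 3, 13, 7, 8, 5, 10, 11, 12, 2]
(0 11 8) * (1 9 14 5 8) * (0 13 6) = [11, 9, 2, 3, 4, 8, 0, 7, 13, 14, 10, 1, 12, 6, 5] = (0 11 1 9 14 5 8 13 6)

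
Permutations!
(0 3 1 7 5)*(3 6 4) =(0 6 4 3 1 7 5) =[6, 7, 2, 1, 3, 0, 4, 5]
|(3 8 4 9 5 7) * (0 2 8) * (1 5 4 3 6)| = |(0 2 8 3)(1 5 7 6)(4 9)| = 4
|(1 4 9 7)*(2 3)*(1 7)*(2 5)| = 3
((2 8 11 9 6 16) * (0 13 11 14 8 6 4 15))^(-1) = ((0 13 11 9 4 15)(2 6 16)(8 14))^(-1) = (0 15 4 9 11 13)(2 16 6)(8 14)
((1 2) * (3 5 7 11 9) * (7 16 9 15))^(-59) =(1 2)(3 5 16 9)(7 11 15)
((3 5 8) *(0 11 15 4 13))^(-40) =((0 11 15 4 13)(3 5 8))^(-40) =(15)(3 8 5)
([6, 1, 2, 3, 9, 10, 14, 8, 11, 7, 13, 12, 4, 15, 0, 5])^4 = (15)(0 6 14)(4 11 7)(8 9 12)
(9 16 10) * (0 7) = (0 7)(9 16 10) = [7, 1, 2, 3, 4, 5, 6, 0, 8, 16, 9, 11, 12, 13, 14, 15, 10]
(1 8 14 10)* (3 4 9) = (1 8 14 10)(3 4 9) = [0, 8, 2, 4, 9, 5, 6, 7, 14, 3, 1, 11, 12, 13, 10]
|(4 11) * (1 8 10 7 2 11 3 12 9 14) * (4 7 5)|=|(1 8 10 5 4 3 12 9 14)(2 11 7)|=9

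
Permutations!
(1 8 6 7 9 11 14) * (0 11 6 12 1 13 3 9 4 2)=(0 11 14 13 3 9 6 7 4 2)(1 8 12)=[11, 8, 0, 9, 2, 5, 7, 4, 12, 6, 10, 14, 1, 3, 13]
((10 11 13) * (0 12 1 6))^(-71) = (0 12 1 6)(10 11 13)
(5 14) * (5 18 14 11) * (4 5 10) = (4 5 11 10)(14 18) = [0, 1, 2, 3, 5, 11, 6, 7, 8, 9, 4, 10, 12, 13, 18, 15, 16, 17, 14]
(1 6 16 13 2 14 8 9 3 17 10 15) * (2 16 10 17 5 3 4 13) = (17)(1 6 10 15)(2 14 8 9 4 13 16)(3 5) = [0, 6, 14, 5, 13, 3, 10, 7, 9, 4, 15, 11, 12, 16, 8, 1, 2, 17]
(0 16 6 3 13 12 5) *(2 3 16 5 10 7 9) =(0 5)(2 3 13 12 10 7 9)(6 16) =[5, 1, 3, 13, 4, 0, 16, 9, 8, 2, 7, 11, 10, 12, 14, 15, 6]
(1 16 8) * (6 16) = [0, 6, 2, 3, 4, 5, 16, 7, 1, 9, 10, 11, 12, 13, 14, 15, 8] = (1 6 16 8)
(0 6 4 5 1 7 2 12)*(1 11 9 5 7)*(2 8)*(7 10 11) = (0 6 4 10 11 9 5 7 8 2 12) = [6, 1, 12, 3, 10, 7, 4, 8, 2, 5, 11, 9, 0]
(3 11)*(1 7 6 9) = (1 7 6 9)(3 11) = [0, 7, 2, 11, 4, 5, 9, 6, 8, 1, 10, 3]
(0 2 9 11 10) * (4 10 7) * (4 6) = [2, 1, 9, 3, 10, 5, 4, 6, 8, 11, 0, 7] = (0 2 9 11 7 6 4 10)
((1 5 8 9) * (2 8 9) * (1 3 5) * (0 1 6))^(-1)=((0 1 6)(2 8)(3 5 9))^(-1)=(0 6 1)(2 8)(3 9 5)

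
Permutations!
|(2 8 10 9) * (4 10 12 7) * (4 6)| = 8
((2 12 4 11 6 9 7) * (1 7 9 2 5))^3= ((1 7 5)(2 12 4 11 6))^3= (2 11 12 6 4)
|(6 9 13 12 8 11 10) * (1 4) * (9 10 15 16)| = |(1 4)(6 10)(8 11 15 16 9 13 12)| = 14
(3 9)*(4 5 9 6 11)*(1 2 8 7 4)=(1 2 8 7 4 5 9 3 6 11)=[0, 2, 8, 6, 5, 9, 11, 4, 7, 3, 10, 1]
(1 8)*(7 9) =(1 8)(7 9) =[0, 8, 2, 3, 4, 5, 6, 9, 1, 7]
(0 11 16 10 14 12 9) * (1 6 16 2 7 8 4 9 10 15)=[11, 6, 7, 3, 9, 5, 16, 8, 4, 0, 14, 2, 10, 13, 12, 1, 15]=(0 11 2 7 8 4 9)(1 6 16 15)(10 14 12)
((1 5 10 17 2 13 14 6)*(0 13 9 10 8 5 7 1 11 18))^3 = ((0 13 14 6 11 18)(1 7)(2 9 10 17)(5 8))^3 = (0 6)(1 7)(2 17 10 9)(5 8)(11 13)(14 18)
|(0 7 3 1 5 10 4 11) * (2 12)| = 8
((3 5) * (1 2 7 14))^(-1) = (1 14 7 2)(3 5)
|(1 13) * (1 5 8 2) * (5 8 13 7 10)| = 7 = |(1 7 10 5 13 8 2)|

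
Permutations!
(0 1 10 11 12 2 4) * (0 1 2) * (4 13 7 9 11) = (0 2 13 7 9 11 12)(1 10 4) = [2, 10, 13, 3, 1, 5, 6, 9, 8, 11, 4, 12, 0, 7]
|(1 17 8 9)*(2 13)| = |(1 17 8 9)(2 13)| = 4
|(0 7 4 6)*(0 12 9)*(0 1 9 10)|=|(0 7 4 6 12 10)(1 9)|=6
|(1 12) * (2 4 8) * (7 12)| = 3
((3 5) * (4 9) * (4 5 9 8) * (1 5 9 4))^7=(9)(1 3 8 5 4)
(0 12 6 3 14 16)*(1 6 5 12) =(0 1 6 3 14 16)(5 12) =[1, 6, 2, 14, 4, 12, 3, 7, 8, 9, 10, 11, 5, 13, 16, 15, 0]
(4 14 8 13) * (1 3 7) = (1 3 7)(4 14 8 13) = [0, 3, 2, 7, 14, 5, 6, 1, 13, 9, 10, 11, 12, 4, 8]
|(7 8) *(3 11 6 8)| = |(3 11 6 8 7)| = 5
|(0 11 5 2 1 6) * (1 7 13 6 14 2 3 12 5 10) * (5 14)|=12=|(0 11 10 1 5 3 12 14 2 7 13 6)|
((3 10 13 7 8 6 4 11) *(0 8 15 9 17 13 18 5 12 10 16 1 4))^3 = (1 3 4 16 11)(5 18 10 12)(7 17 15 13 9)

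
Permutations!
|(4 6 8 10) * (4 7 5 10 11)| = 12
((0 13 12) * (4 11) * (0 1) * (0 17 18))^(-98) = (0 17 12)(1 13 18)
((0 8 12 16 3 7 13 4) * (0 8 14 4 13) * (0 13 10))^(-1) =((0 14 4 8 12 16 3 7 13 10))^(-1) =(0 10 13 7 3 16 12 8 4 14)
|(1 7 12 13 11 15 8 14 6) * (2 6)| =10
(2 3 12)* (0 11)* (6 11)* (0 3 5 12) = [6, 1, 5, 0, 4, 12, 11, 7, 8, 9, 10, 3, 2] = (0 6 11 3)(2 5 12)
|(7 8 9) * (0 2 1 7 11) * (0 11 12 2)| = |(1 7 8 9 12 2)| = 6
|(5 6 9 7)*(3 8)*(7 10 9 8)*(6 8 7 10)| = |(3 10 9 6 7 5 8)| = 7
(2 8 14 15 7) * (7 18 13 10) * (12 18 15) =(2 8 14 12 18 13 10 7) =[0, 1, 8, 3, 4, 5, 6, 2, 14, 9, 7, 11, 18, 10, 12, 15, 16, 17, 13]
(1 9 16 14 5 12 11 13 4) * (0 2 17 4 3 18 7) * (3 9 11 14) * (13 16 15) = (0 2 17 4 1 11 16 3 18 7)(5 12 14)(9 15 13) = [2, 11, 17, 18, 1, 12, 6, 0, 8, 15, 10, 16, 14, 9, 5, 13, 3, 4, 7]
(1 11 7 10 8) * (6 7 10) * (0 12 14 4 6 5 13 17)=(0 12 14 4 6 7 5 13 17)(1 11 10 8)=[12, 11, 2, 3, 6, 13, 7, 5, 1, 9, 8, 10, 14, 17, 4, 15, 16, 0]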